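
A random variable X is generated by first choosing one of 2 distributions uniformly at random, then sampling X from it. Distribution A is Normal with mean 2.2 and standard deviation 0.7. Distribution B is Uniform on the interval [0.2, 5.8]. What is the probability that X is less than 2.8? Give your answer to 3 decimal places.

0.634

Conditional on each component, P(X < 2.8): A: 0.804317; B: 0.464286.
By total probability, P(X < 2.8) = 0.5·0.804317 + 0.5·0.464286 = 0.634301.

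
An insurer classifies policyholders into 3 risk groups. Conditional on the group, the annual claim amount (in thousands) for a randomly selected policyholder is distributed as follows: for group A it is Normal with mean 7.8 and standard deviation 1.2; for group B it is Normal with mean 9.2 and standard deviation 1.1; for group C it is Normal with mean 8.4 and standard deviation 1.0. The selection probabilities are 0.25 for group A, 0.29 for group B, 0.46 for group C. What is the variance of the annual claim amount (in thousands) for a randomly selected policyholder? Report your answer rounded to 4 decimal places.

1.4398

Per component, A: μ=7.8, E[X²]=62.28; B: μ=9.2, E[X²]=85.85; C: μ=8.4, E[X²]=71.56.
E[X] = 0.25·7.8 + 0.29·9.2 + 0.46·8.4 = 8.482.
E[X²] = 0.25·62.28 + 0.29·85.85 + 0.46·71.56 = 73.3841.
Var(X) = E[X²] − (E[X])² = 73.3841 − 71.9443 = 1.43978.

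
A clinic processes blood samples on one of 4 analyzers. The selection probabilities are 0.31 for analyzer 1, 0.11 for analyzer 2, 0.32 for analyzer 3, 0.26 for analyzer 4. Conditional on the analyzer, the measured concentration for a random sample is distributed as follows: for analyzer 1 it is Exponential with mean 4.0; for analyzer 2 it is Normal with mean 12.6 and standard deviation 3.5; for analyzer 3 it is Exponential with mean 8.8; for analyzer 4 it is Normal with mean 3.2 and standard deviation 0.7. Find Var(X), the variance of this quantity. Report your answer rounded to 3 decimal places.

41.719

Per component, 1: μ=4, E[X²]=32; 2: μ=12.6, E[X²]=171.01; 3: μ=8.8, E[X²]=154.88; 4: μ=3.2, E[X²]=10.73.
E[X] = 0.31·4 + 0.11·12.6 + 0.32·8.8 + 0.26·3.2 = 6.274.
E[X²] = 0.31·32 + 0.11·171.01 + 0.32·154.88 + 0.26·10.73 = 81.0825.
Var(X) = E[X²] − (E[X])² = 81.0825 − 39.3631 = 41.7194.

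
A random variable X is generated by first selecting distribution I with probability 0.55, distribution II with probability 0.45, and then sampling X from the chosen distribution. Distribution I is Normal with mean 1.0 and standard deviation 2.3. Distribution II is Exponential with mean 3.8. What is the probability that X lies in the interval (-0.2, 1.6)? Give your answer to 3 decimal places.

0.321

Conditional on each component, P(-0.2 < X < 1.6): I: 0.301977; II: 0.343644.
By total probability, P(-0.2 < X < 1.6) = 0.55·0.301977 + 0.45·0.343644 = 0.320728.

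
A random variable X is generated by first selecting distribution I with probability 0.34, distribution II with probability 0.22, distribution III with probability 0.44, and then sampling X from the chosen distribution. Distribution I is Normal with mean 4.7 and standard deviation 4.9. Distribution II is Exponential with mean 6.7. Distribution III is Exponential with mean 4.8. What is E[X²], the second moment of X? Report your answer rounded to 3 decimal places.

For each component E[X²] = Var + (mean)², giving I: 46.1; II: 89.78; III: 46.08.
Overall E[X²] = 0.34·46.1 + 0.22·89.78 + 0.44·46.08 = 55.7008.

55.701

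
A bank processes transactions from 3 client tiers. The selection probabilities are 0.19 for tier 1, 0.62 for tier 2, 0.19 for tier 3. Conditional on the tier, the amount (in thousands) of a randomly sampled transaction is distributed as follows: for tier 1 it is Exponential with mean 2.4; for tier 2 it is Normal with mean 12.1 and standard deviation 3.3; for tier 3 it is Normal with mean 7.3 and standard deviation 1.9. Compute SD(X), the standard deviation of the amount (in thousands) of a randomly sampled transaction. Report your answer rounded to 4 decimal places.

Per component, 1: μ=2.4, E[X²]=11.52; 2: μ=12.1, E[X²]=157.3; 3: μ=7.3, E[X²]=56.9.
E[X] = 0.19·2.4 + 0.62·12.1 + 0.19·7.3 = 9.345.
E[X²] = 0.19·11.52 + 0.62·157.3 + 0.19·56.9 = 110.526.
Var(X) = E[X²] − (E[X])² = 110.526 − 87.329 = 23.1968.
SD(X) = √23.1968 = 4.8163.

4.8163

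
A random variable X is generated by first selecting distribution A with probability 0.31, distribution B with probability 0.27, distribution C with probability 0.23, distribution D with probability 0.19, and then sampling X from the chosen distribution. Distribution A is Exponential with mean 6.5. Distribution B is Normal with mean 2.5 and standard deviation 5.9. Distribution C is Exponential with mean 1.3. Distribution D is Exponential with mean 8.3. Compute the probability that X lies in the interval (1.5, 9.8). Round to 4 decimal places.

Conditional on each component, P(1.5 < X < 9.8): A: 0.572502; B: 0.459305; C: 0.314889; D: 0.52761.
By total probability, P(1.5 < X < 9.8) = 0.31·0.572502 + 0.27·0.459305 + 0.23·0.314889 + 0.19·0.52761 = 0.474158.

0.4742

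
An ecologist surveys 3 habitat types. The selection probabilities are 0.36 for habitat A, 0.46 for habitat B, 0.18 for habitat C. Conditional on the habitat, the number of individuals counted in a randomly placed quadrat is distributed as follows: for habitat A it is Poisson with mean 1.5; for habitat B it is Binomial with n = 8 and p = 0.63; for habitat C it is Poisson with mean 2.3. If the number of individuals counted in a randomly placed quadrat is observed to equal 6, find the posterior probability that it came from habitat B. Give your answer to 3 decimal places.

Likelihoods P(X=6 | ·): A: 0.00352999; B: 0.239665; C: 0.0206138.
Posterior ∝ prior × likelihood. Numerator for B: 0.46·0.239665 = 0.110246.
Normalizing constant: 0.36·0.00352999 + 0.46·0.239665 + 0.18·0.0206138 = 0.115227.
P(B | observation) = 0.110246 / 0.115227 = 0.95677.

0.957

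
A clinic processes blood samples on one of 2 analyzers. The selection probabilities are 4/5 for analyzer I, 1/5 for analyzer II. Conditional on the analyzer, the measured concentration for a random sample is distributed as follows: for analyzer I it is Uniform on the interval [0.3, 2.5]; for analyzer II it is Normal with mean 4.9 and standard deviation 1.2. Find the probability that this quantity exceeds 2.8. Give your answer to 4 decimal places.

Conditional on each analyzer, P(X > 2.8): I: 0; II: 0.959941.
By total probability, P(X > 2.8) = 0.8·0 + 0.2·0.959941 = 0.191988.

0.1920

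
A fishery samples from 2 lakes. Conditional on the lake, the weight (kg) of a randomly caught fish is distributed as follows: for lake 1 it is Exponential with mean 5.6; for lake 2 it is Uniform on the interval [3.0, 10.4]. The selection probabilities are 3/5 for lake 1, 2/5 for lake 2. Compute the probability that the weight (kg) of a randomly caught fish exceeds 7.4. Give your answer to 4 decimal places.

0.3222

Conditional on each lake, P(X > 7.4): 1: 0.266754; 2: 0.405405.
By total probability, P(X > 7.4) = 0.6·0.266754 + 0.4·0.405405 = 0.322215.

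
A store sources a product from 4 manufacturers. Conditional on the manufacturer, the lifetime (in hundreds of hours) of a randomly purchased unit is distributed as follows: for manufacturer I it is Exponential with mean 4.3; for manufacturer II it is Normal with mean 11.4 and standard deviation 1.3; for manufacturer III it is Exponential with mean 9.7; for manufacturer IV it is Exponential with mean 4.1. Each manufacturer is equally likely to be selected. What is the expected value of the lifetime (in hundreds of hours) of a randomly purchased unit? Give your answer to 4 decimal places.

Component means — I: 4.3; II: 11.4; III: 9.7; IV: 4.1.
E[X] = 0.25·4.3 + 0.25·11.4 + 0.25·9.7 + 0.25·4.1 = 7.375.

7.3750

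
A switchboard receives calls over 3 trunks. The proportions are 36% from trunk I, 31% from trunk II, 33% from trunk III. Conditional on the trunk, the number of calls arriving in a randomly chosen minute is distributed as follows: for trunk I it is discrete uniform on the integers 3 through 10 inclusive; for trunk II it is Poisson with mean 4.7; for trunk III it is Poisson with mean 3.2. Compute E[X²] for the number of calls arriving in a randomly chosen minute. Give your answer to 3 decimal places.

For each component E[X²] = Var + (mean)², giving I: 47.5; II: 26.79; III: 13.44.
Overall E[X²] = 0.36·47.5 + 0.31·26.79 + 0.33·13.44 = 29.8401.

29.840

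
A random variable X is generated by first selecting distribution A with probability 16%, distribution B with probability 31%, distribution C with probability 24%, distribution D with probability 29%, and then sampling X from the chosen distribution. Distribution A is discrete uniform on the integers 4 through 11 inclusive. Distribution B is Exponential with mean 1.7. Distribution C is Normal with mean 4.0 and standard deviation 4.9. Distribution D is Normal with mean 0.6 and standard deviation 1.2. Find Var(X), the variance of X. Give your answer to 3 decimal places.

Per component, A: μ=7.5, E[X²]=61.5; B: μ=1.7, E[X²]=5.78; C: μ=4, E[X²]=40.01; D: μ=0.6, E[X²]=1.8.
E[X] = 0.16·7.5 + 0.31·1.7 + 0.24·4 + 0.29·0.6 = 2.861.
E[X²] = 0.16·61.5 + 0.31·5.78 + 0.24·40.01 + 0.29·1.8 = 21.7562.
Var(X) = E[X²] − (E[X])² = 21.7562 − 8.18532 = 13.5709.

13.571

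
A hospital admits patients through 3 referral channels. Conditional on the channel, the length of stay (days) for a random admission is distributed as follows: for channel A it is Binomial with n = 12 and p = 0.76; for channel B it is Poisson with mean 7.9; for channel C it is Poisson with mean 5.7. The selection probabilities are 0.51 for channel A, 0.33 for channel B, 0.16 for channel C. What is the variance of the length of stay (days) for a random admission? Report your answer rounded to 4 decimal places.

6.0958

Per component, A: μ=9.12, E[X²]=85.3632; B: μ=7.9, E[X²]=70.31; C: μ=5.7, E[X²]=38.19.
E[X] = 0.51·9.12 + 0.33·7.9 + 0.16·5.7 = 8.1702.
E[X²] = 0.51·85.3632 + 0.33·70.31 + 0.16·38.19 = 72.8479.
Var(X) = E[X²] − (E[X])² = 72.8479 − 66.7522 = 6.09576.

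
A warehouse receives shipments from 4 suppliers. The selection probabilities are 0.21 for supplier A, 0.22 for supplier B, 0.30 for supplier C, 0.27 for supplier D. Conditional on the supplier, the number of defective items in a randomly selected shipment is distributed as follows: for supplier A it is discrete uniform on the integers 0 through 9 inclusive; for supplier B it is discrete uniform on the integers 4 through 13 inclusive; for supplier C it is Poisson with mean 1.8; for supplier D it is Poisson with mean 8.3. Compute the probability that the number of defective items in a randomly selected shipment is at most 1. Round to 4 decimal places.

Conditional on each supplier, P(X ≤ 1): A: 0.2; B: 0; C: 0.462837; D: 0.00231121.
By total probability, P(X ≤ 1) = 0.21·0.2 + 0.22·0 + 0.3·0.462837 + 0.27·0.00231121 = 0.181475.

0.1815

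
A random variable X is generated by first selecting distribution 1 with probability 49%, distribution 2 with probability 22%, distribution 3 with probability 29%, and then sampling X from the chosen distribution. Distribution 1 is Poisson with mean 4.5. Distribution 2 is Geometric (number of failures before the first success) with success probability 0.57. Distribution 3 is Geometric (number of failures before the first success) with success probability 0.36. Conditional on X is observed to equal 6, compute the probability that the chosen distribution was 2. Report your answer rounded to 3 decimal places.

0.011

Likelihoods P(X=6 | ·): 1: 0.12812; 2: 0.00360318; 3: 0.024739.
Posterior ∝ prior × likelihood. Numerator for 2: 0.22·0.00360318 = 0.000792699.
Normalizing constant: 0.49·0.12812 + 0.22·0.00360318 + 0.29·0.024739 = 0.0707459.
P(2 | observation) = 0.000792699 / 0.0707459 = 0.0112049.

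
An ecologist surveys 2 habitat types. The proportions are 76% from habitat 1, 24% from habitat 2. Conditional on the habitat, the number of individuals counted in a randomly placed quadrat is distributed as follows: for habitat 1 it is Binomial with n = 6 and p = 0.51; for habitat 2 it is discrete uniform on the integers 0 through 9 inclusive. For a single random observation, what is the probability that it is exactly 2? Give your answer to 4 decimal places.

Conditional on each habitat, P(X = 2): 1: 0.224914; 2: 0.1.
By total probability, P(X = 2) = 0.76·0.224914 + 0.24·0.1 = 0.194934.

0.1949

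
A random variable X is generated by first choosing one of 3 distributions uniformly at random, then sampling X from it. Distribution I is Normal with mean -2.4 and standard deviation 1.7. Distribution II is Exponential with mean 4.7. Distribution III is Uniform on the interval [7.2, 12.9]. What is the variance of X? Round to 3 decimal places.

35.233

Per component, I: μ=-2.4, E[X²]=8.65; II: μ=4.7, E[X²]=44.18; III: μ=10.05, E[X²]=103.71.
E[X] = 0.333333·-2.4 + 0.333333·4.7 + 0.333333·10.05 = 4.11667.
E[X²] = 0.333333·8.65 + 0.333333·44.18 + 0.333333·103.71 = 52.18.
Var(X) = E[X²] − (E[X])² = 52.18 − 16.9469 = 35.2331.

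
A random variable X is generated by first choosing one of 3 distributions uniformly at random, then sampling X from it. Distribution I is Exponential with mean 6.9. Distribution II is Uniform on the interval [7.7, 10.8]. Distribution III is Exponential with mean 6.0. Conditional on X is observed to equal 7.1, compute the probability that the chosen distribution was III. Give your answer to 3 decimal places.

Likelihoods f(7.1 | ·): I: 0.0517927; II: 0; III: 0.0510427.
Posterior ∝ prior × likelihood. Numerator for III: 0.333333·0.0510427 = 0.0170142.
Normalizing constant: 0.333333·0.0517927 + 0.333333·0 + 0.333333·0.0510427 = 0.0342785.
P(III | observation) = 0.0170142 / 0.0342785 = 0.496354.

0.496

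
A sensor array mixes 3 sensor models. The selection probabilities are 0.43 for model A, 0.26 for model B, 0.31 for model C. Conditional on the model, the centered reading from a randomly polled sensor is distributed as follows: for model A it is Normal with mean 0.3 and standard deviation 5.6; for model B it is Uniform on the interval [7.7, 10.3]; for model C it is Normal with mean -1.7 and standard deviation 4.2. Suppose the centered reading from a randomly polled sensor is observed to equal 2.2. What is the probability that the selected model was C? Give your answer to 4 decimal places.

Likelihoods f(2.2 | ·): A: 0.0672551; B: 0; C: 0.0617201.
Posterior ∝ prior × likelihood. Numerator for C: 0.31·0.0617201 = 0.0191332.
Normalizing constant: 0.43·0.0672551 + 0.26·0 + 0.31·0.0617201 = 0.0480529.
P(C | observation) = 0.0191332 / 0.0480529 = 0.39817.

0.3982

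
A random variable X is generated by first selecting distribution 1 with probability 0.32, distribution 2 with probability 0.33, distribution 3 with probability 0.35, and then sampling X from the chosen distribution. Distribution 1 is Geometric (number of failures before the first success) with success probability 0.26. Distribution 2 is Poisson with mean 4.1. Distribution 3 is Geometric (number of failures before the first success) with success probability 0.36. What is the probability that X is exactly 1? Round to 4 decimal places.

Conditional on each component, P(X = 1): 1: 0.1924; 2: 0.067948; 3: 0.2304.
By total probability, P(X = 1) = 0.32·0.1924 + 0.33·0.067948 + 0.35·0.2304 = 0.164631.

0.1646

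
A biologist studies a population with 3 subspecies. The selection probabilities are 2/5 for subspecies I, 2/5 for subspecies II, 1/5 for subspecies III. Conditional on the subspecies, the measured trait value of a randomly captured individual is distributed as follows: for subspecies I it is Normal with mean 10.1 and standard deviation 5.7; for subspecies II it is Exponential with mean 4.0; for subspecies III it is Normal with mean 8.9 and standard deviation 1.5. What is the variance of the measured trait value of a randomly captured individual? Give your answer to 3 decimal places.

Per component, I: μ=10.1, E[X²]=134.5; II: μ=4, E[X²]=32; III: μ=8.9, E[X²]=81.46.
E[X] = 0.4·10.1 + 0.4·4 + 0.2·8.9 = 7.42.
E[X²] = 0.4·134.5 + 0.4·32 + 0.2·81.46 = 82.892.
Var(X) = E[X²] − (E[X])² = 82.892 − 55.0564 = 27.8356.

27.836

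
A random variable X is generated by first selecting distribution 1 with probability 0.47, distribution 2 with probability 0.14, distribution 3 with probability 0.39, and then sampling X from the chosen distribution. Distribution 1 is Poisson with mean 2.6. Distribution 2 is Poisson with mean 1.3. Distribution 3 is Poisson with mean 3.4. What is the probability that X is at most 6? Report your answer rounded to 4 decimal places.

Conditional on each component, P(X ≤ 6): 1: 0.98283; 2: 0.999596; 3: 0.942147.
By total probability, P(X ≤ 6) = 0.47·0.98283 + 0.14·0.999596 + 0.39·0.942147 = 0.969311.

0.9693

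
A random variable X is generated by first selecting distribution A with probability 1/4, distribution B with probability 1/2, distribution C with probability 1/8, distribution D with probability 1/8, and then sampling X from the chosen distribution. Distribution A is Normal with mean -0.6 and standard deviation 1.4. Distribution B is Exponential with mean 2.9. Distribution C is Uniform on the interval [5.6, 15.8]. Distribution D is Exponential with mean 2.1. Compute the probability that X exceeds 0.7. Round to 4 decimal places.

Conditional on each component, P(X > 0.7): A: 0.176556; B: 0.785544; C: 1; D: 0.716531.
By total probability, P(X > 0.7) = 0.25·0.176556 + 0.5·0.785544 + 0.125·1 + 0.125·0.716531 = 0.651477.

0.6515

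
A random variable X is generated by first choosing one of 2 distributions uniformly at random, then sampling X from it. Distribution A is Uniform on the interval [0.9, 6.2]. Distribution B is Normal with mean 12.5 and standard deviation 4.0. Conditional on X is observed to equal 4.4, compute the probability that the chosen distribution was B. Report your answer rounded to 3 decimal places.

0.064

Likelihoods f(4.4 | ·): A: 0.188679; B: 0.0128354.
Posterior ∝ prior × likelihood. Numerator for B: 0.5·0.0128354 = 0.00641772.
Normalizing constant: 0.5·0.188679 + 0.5·0.0128354 = 0.100757.
P(B | observation) = 0.00641772 / 0.100757 = 0.0636948.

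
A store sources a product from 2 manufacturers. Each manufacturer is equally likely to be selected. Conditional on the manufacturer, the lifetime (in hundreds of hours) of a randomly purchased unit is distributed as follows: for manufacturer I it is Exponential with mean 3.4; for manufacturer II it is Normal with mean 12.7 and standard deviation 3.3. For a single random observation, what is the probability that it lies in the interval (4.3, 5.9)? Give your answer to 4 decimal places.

Conditional on each manufacturer, P(4.3 < X < 5.9): I: 0.105974; II: 0.0142135.
By total probability, P(4.3 < X < 5.9) = 0.5·0.105974 + 0.5·0.0142135 = 0.0600938.

0.0601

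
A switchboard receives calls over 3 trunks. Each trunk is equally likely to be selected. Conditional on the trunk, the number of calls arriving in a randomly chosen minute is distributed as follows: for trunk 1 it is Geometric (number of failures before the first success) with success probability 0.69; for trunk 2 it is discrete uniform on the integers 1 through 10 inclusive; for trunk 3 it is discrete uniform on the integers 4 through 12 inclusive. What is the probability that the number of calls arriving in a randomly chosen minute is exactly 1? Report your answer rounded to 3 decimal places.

Conditional on each trunk, P(X = 1): 1: 0.2139; 2: 0.1; 3: 0.
By total probability, P(X = 1) = 0.333333·0.2139 + 0.333333·0.1 + 0.333333·0 = 0.104633.

0.105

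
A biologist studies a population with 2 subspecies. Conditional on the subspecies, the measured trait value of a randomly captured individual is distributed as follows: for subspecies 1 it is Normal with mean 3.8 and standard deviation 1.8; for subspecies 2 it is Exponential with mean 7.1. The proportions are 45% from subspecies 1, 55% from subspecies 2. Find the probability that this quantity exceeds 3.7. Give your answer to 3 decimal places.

0.562

Conditional on each subspecies, P(X > 3.7): 1: 0.522152; 2: 0.593851.
By total probability, P(X > 3.7) = 0.45·0.522152 + 0.55·0.593851 = 0.561587.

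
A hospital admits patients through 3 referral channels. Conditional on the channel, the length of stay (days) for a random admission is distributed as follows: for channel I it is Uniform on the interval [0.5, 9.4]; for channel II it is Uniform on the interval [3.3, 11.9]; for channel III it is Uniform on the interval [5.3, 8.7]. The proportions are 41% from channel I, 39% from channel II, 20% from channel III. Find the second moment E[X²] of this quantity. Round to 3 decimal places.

47.675

For each component E[X²] = Var + (mean)², giving I: 31.1033; II: 63.9233; III: 49.9633.
Overall E[X²] = 0.41·31.1033 + 0.39·63.9233 + 0.2·49.9633 = 47.6751.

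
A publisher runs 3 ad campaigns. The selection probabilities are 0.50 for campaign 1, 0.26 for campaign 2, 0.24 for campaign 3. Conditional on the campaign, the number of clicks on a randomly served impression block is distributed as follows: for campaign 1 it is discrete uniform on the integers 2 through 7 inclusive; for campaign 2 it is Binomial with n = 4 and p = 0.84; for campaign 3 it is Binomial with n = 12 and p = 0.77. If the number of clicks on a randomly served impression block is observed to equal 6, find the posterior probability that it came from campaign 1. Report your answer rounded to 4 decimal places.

0.9241

Likelihoods P(X=6 | ·): 1: 0.166667; 2: 0; 3: 0.0285091.
Posterior ∝ prior × likelihood. Numerator for 1: 0.5·0.166667 = 0.0833333.
Normalizing constant: 0.5·0.166667 + 0.26·0 + 0.24·0.0285091 = 0.0901755.
P(1 | observation) = 0.0833333 / 0.0901755 = 0.924124.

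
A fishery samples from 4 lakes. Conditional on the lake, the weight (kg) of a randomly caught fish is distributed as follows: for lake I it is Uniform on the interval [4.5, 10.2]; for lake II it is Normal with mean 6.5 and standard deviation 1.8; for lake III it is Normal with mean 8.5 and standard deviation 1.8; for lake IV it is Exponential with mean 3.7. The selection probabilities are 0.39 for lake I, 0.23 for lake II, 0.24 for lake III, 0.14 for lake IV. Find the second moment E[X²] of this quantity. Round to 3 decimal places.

54.538

For each component E[X²] = Var + (mean)², giving I: 56.73; II: 45.49; III: 75.49; IV: 27.38.
Overall E[X²] = 0.39·56.73 + 0.23·45.49 + 0.24·75.49 + 0.14·27.38 = 54.5382.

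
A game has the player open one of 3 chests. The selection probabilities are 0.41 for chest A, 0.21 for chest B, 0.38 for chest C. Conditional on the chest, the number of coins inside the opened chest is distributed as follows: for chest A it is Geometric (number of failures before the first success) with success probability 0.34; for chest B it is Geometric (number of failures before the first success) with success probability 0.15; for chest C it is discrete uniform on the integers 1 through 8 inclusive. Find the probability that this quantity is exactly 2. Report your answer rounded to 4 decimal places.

0.1310

Conditional on each chest, P(X = 2): A: 0.148104; B: 0.108375; C: 0.125.
By total probability, P(X = 2) = 0.41·0.148104 + 0.21·0.108375 + 0.38·0.125 = 0.130981.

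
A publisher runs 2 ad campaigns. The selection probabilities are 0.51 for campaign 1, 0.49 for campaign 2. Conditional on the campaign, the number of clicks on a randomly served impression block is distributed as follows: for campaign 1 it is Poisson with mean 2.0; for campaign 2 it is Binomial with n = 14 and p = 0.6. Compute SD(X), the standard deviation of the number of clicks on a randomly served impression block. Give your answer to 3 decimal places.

3.592

Per component, 1: μ=2, E[X²]=6; 2: μ=8.4, E[X²]=73.92.
E[X] = 0.51·2 + 0.49·8.4 = 5.136.
E[X²] = 0.51·6 + 0.49·73.92 = 39.2808.
Var(X) = E[X²] − (E[X])² = 39.2808 − 26.3785 = 12.9023.
SD(X) = √12.9023 = 3.59198.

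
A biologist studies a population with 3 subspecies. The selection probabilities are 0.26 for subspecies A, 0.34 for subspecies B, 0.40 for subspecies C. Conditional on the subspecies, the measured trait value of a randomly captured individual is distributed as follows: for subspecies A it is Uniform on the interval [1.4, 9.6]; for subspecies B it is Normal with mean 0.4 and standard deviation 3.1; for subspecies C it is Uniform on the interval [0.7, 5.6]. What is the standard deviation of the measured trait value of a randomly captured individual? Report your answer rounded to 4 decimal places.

Per component, A: μ=5.5, E[X²]=35.8533; B: μ=0.4, E[X²]=9.77; C: μ=3.15, E[X²]=11.9233.
E[X] = 0.26·5.5 + 0.34·0.4 + 0.4·3.15 = 2.826.
E[X²] = 0.26·35.8533 + 0.34·9.77 + 0.4·11.9233 = 17.413.
Var(X) = E[X²] − (E[X])² = 17.413 − 7.98628 = 9.42672.
SD(X) = √9.42672 = 3.0703.

3.0703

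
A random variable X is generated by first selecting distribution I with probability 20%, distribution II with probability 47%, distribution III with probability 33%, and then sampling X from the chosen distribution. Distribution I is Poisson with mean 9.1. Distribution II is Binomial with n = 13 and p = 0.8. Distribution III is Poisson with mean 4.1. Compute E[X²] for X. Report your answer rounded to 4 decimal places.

For each component E[X²] = Var + (mean)², giving I: 91.91; II: 110.24; III: 20.91.
Overall E[X²] = 0.2·91.91 + 0.47·110.24 + 0.33·20.91 = 77.0951.

77.0951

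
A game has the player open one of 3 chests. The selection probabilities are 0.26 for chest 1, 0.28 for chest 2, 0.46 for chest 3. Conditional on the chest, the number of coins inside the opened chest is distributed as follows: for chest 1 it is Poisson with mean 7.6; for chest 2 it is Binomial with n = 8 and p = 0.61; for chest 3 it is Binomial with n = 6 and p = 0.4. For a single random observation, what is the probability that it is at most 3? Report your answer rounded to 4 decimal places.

0.4364

Conditional on each chest, P(X ≤ 3): 1: 0.0553713; 2: 0.158577; 3: 0.8208.
By total probability, P(X ≤ 3) = 0.26·0.0553713 + 0.28·0.158577 + 0.46·0.8208 = 0.436366.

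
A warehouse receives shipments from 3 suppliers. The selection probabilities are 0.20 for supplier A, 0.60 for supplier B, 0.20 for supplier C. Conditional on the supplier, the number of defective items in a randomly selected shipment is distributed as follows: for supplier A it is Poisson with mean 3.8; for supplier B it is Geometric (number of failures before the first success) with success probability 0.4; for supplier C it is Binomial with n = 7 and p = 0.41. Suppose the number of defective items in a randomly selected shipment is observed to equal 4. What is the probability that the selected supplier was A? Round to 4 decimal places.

Likelihoods P(X=4 | ·): A: 0.194359; B: 0.05184; C: 0.203123.
Posterior ∝ prior × likelihood. Numerator for A: 0.2·0.194359 = 0.0388718.
Normalizing constant: 0.2·0.194359 + 0.6·0.05184 + 0.2·0.203123 = 0.1106.
P(A | observation) = 0.0388718 / 0.1106 = 0.351461.

0.3515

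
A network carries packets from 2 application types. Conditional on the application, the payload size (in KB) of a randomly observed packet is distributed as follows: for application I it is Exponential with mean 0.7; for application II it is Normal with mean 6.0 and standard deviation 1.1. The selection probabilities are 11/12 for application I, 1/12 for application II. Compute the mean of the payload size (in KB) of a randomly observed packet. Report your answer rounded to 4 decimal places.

1.1417

Component means — I: 0.7; II: 6.
E[X] = 0.916667·0.7 + 0.0833333·6 = 1.14167.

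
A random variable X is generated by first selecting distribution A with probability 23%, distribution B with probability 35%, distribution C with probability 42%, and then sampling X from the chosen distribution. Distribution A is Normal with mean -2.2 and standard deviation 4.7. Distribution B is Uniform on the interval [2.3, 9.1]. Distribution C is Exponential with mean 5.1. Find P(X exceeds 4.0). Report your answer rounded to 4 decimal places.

0.4757

Conditional on each component, P(X > 4.0): A: 0.0935597; B: 0.75; C: 0.456433.
By total probability, P(X > 4.0) = 0.23·0.0935597 + 0.35·0.75 + 0.42·0.456433 = 0.475721.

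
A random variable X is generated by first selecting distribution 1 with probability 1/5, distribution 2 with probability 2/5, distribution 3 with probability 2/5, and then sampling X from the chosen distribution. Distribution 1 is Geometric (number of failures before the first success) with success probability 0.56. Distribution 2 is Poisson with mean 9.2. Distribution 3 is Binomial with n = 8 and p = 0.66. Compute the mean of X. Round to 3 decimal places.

5.949

Component means — 1: 0.785714; 2: 9.2; 3: 5.28.
E[X] = 0.2·0.785714 + 0.4·9.2 + 0.4·5.28 = 5.94914.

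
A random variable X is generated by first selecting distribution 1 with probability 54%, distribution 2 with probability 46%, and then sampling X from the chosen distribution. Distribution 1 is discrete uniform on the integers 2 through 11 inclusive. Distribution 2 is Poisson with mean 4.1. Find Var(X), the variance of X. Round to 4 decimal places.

Per component, 1: μ=6.5, E[X²]=50.5; 2: μ=4.1, E[X²]=20.91.
E[X] = 0.54·6.5 + 0.46·4.1 = 5.396.
E[X²] = 0.54·50.5 + 0.46·20.91 = 36.8886.
Var(X) = E[X²] − (E[X])² = 36.8886 − 29.1168 = 7.77178.

7.7718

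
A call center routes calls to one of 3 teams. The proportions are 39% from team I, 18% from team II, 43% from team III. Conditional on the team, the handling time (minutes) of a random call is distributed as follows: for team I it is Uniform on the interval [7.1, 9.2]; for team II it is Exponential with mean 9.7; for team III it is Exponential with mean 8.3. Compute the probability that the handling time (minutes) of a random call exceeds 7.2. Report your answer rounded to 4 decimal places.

Conditional on each team, P(X > 7.2): I: 0.952381; II: 0.476033; III: 0.420013.
By total probability, P(X > 7.2) = 0.39·0.952381 + 0.18·0.476033 + 0.43·0.420013 = 0.63772.

0.6377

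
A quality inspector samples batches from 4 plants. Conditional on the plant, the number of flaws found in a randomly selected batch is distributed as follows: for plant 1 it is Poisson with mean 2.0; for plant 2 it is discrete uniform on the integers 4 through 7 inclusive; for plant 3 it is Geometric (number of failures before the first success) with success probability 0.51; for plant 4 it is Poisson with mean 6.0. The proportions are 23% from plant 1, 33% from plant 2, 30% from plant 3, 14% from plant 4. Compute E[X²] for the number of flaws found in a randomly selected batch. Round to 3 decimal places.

18.497

For each component E[X²] = Var + (mean)², giving 1: 6; 2: 31.5; 3: 2.807; 4: 42.
Overall E[X²] = 0.23·6 + 0.33·31.5 + 0.3·2.807 + 0.14·42 = 18.4971.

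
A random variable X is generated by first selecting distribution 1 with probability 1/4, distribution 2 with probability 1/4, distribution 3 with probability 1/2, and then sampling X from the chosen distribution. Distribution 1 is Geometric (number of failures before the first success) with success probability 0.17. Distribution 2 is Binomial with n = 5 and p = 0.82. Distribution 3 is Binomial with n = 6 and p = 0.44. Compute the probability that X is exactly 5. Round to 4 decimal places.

Conditional on each component, P(X = 5): 1: 0.0669637; 2: 0.37074; 3: 0.0554119.
By total probability, P(X = 5) = 0.25·0.0669637 + 0.25·0.37074 + 0.5·0.0554119 = 0.137132.

0.1371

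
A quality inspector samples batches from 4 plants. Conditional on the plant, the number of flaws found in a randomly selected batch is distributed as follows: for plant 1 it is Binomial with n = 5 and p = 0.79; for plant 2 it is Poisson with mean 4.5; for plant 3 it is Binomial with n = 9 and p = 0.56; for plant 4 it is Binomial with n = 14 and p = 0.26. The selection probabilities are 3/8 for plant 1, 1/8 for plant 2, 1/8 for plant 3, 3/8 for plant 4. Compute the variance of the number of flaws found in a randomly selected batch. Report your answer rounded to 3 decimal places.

2.375

Per component, 1: μ=3.95, E[X²]=16.432; 2: μ=4.5, E[X²]=24.75; 3: μ=5.04, E[X²]=27.6192; 4: μ=3.64, E[X²]=15.9432.
E[X] = 0.375·3.95 + 0.125·4.5 + 0.125·5.04 + 0.375·3.64 = 4.03875.
E[X²] = 0.375·16.432 + 0.125·24.75 + 0.125·27.6192 + 0.375·15.9432 = 18.6869.
Var(X) = E[X²] − (E[X])² = 18.6869 − 16.3115 = 2.37535.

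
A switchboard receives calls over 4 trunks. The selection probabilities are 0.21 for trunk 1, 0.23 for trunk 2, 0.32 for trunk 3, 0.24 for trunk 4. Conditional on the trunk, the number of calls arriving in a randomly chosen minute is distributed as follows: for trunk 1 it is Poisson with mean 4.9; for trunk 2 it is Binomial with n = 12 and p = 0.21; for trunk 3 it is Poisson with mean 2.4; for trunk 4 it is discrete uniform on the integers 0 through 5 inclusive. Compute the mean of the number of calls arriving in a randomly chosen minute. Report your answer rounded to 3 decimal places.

2.977

Component means — 1: 4.9; 2: 2.52; 3: 2.4; 4: 2.5.
E[X] = 0.21·4.9 + 0.23·2.52 + 0.32·2.4 + 0.24·2.5 = 2.9766.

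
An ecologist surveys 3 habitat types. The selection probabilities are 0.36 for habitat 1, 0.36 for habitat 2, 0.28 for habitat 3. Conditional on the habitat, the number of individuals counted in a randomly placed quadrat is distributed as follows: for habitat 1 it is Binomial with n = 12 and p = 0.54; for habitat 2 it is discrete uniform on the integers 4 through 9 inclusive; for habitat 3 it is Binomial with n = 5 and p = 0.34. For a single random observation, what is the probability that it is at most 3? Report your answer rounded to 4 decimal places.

Conditional on each habitat, P(X ≤ 3): 1: 0.041465; 2: 0; 3: 0.951357.
By total probability, P(X ≤ 3) = 0.36·0.041465 + 0.36·0 + 0.28·0.951357 = 0.281307.

0.2813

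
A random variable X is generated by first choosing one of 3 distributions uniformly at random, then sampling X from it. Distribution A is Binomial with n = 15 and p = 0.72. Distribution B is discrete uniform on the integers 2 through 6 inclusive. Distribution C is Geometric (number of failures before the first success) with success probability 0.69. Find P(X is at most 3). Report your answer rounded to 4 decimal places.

0.4636

Conditional on each component, P(X ≤ 3): A: 4.31781e-05; B: 0.4; C: 0.990765.
By total probability, P(X ≤ 3) = 0.333333·4.31781e-05 + 0.333333·0.4 + 0.333333·0.990765 = 0.463603.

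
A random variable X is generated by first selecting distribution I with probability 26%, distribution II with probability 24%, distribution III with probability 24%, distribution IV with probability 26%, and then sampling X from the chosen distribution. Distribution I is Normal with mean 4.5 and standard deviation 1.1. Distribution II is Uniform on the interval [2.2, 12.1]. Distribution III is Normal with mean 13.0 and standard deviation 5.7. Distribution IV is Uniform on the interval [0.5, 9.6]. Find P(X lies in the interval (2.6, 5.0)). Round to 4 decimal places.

0.3025

Conditional on each component, P(2.6 < X < 5.0): I: 0.633223; II: 0.242424; III: 0.046199; IV: 0.263736.
By total probability, P(2.6 < X < 5.0) = 0.26·0.633223 + 0.24·0.242424 + 0.24·0.046199 + 0.26·0.263736 = 0.302479.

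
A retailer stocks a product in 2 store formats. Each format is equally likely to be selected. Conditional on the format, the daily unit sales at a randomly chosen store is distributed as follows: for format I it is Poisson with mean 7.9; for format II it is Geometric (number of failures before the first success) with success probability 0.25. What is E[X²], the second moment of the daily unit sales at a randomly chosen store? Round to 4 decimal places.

45.6550

For each component E[X²] = Var + (mean)², giving I: 70.31; II: 21.
Overall E[X²] = 0.5·70.31 + 0.5·21 = 45.655.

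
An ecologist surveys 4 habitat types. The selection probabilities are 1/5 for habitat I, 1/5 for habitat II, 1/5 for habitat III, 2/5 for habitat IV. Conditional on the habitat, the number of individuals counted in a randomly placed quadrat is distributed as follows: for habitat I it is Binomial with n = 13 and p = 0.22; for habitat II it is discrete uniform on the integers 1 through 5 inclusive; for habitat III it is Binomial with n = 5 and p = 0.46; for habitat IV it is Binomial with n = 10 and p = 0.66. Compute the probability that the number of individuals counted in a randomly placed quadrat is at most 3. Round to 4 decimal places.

Conditional on each habitat, P(X ≤ 3): I: 0.683914; II: 0.6; III: 0.858512; IV: 0.0220422.
By total probability, P(X ≤ 3) = 0.2·0.683914 + 0.2·0.6 + 0.2·0.858512 + 0.4·0.0220422 = 0.437302.

0.4373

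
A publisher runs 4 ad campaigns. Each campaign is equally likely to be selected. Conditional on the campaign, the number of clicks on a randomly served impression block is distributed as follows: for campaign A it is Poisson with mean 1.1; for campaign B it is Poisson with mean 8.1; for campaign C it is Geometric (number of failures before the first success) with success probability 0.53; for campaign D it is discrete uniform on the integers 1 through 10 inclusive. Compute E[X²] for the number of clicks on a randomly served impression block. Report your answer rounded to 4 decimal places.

29.2449

For each component E[X²] = Var + (mean)², giving A: 2.31; B: 73.71; C: 2.45959; D: 38.5.
Overall E[X²] = 0.25·2.31 + 0.25·73.71 + 0.25·2.45959 + 0.25·38.5 = 29.2449.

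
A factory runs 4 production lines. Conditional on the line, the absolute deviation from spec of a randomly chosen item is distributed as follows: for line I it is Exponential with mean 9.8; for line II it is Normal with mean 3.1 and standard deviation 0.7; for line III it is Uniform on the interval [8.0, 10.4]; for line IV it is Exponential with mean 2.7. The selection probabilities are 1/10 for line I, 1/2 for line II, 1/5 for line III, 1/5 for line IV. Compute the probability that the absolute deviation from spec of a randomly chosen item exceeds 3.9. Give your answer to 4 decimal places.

Conditional on each line, P(X > 3.9): I: 0.671689; II: 0.126549; III: 1; IV: 0.235877.
By total probability, P(X > 3.9) = 0.1·0.671689 + 0.5·0.126549 + 0.2·1 + 0.2·0.235877 = 0.377619.

0.3776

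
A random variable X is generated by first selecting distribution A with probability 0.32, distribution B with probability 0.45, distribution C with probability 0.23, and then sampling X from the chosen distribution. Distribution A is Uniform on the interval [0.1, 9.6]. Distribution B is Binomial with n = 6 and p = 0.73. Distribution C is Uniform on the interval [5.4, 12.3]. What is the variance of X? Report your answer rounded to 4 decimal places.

7.1288

Per component, A: μ=4.85, E[X²]=31.0433; B: μ=4.38, E[X²]=20.367; C: μ=8.85, E[X²]=82.29.
E[X] = 0.32·4.85 + 0.45·4.38 + 0.23·8.85 = 5.5585.
E[X²] = 0.32·31.0433 + 0.45·20.367 + 0.23·82.29 = 38.0257.
Var(X) = E[X²] − (E[X])² = 38.0257 − 30.8969 = 7.12879.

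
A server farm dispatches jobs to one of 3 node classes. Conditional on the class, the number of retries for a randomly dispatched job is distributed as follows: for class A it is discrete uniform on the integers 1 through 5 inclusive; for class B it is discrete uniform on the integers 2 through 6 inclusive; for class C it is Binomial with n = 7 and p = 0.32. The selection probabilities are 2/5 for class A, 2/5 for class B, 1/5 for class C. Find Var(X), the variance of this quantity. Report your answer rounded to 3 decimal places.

Per component, A: μ=3, E[X²]=11; B: μ=4, E[X²]=18; C: μ=2.24, E[X²]=6.5408.
E[X] = 0.4·3 + 0.4·4 + 0.2·2.24 = 3.248.
E[X²] = 0.4·11 + 0.4·18 + 0.2·6.5408 = 12.9082.
Var(X) = E[X²] − (E[X])² = 12.9082 − 10.5495 = 2.35866.

2.359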